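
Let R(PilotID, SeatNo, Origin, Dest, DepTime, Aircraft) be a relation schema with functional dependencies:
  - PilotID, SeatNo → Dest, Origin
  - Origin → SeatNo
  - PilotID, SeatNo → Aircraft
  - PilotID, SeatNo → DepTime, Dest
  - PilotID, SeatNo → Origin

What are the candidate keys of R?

{Origin, PilotID}, {PilotID, SeatNo}

{PilotID} never appears on the right of any FD, so every key must include it.
{Origin, PilotID} is a candidate key since {Origin, PilotID}⁺ = {Aircraft, DepTime, Dest, Origin, PilotID, SeatNo} covers every attribute.
{PilotID, SeatNo} is a candidate key since {PilotID, SeatNo}⁺ = {Aircraft, DepTime, Dest, Origin, PilotID, SeatNo} covers every attribute.
Any other superkey properly contains one of these, so there are no further candidate keys.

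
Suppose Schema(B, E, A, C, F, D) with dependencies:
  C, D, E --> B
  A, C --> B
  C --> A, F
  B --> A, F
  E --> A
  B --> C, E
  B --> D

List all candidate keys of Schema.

{B}, {C}

{B}⁺ = {A, B, C, D, E, F} — all of the relation — so {B} is a candidate key.
{C}⁺ = {A, B, C, D, E, F} — all of the relation — so {C} is a candidate key.
These are minimal and exhaustive — every other superkey contains one of them.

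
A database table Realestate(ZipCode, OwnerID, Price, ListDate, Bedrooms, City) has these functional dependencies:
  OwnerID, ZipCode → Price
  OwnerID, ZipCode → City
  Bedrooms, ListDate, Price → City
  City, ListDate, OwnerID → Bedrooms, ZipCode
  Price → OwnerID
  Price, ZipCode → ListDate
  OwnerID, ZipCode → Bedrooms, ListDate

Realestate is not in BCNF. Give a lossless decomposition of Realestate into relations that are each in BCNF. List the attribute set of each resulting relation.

Candidate keys of the original relation: {Bedrooms, ListDate, Price}, {City, ListDate, OwnerID}, {City, ListDate, Price}, {OwnerID, ZipCode}, {Price, ZipCode}.
{Bedrooms, City, ListDate, OwnerID, Price, ZipCode}: {Price} determines {OwnerID, Price} here but is not a superkey — split on Price → OwnerID, giving {OwnerID, Price} and {Bedrooms, City, ListDate, Price, ZipCode}.
{OwnerID, Price} has no BCNF violation.
{Bedrooms, City, ListDate, Price, ZipCode} has no BCNF violation.

{Bedrooms, City, ListDate, Price, ZipCode}; {OwnerID, Price}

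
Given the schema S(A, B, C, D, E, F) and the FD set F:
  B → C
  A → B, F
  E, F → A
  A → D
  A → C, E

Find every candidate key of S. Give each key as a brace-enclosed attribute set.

{A}, {E, F}

Closure of {A} is {A, B, C, D, E, F}, the whole schema; {A} is a candidate key.
Closure of {E, F} is {A, B, C, D, E, F}, the whole schema; {E, F} is a candidate key.
Any other superkey properly contains one of these, so there are no further candidate keys.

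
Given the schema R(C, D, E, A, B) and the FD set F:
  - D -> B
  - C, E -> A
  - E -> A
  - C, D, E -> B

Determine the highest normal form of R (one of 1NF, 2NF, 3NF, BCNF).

Candidate key: {C, D, E}. Prime attributes: {C, D, E}.
D -> B: {D}⁺ = {B, D}, which is not all of the attributes, so the left side is not a superkey — BCNF is violated.
D -> B determines the non-prime attribute {B} from a non-superkey — 3NF is violated.
The proper key subset {D} of {C, D, E} determines non-prime {B}, so the relation is not even in 2NF.

1NF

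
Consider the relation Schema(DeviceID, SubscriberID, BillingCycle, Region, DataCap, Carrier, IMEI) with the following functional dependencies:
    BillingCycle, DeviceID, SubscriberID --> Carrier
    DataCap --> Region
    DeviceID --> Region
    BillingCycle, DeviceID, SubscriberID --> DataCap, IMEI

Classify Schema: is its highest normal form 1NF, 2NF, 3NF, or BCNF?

Candidate key: {BillingCycle, DeviceID, SubscriberID}. Prime attributes: {BillingCycle, DeviceID, SubscriberID}.
DataCap --> Region breaks BCNF: {DataCap}⁺ = {DataCap, Region}, so {DataCap} is not a superkey.
DataCap --> Region has non-prime {Region} on the right and a non-superkey on the left, so 3NF fails.
{DeviceID} is a proper subset of the key {BillingCycle, DeviceID, SubscriberID}, and {DeviceID}⁺ contains the non-prime attribute {Region} — a partial dependency, so 2NF is violated.

1NF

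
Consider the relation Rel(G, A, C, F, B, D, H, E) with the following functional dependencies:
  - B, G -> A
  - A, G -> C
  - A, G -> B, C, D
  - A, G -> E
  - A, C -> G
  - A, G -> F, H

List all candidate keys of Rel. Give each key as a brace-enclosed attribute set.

{A, C}⁺ = {A, B, C, D, E, F, G, H}, which is every attribute, so {A, C} is a candidate key.
{A, G}⁺ = {A, B, C, D, E, F, G, H}, which is every attribute, so {A, G} is a candidate key.
{B, G}⁺ = {A, B, C, D, E, F, G, H}, which is every attribute, so {B, G} is a candidate key.
Any other superkey properly contains one of these, so there are no further candidate keys.

{A, C}, {A, G}, {B, G}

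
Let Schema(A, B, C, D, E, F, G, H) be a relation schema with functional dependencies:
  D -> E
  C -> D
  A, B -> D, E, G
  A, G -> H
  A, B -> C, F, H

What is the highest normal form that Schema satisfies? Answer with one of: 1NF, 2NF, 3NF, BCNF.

2NF

Candidate key: {A, B}. Prime attributes: {A, B}.
For D -> E we have {D}⁺ = {D, E}; {D} is not a superkey, so BCNF fails.
D -> E determines the non-prime attribute {E} from a non-superkey — 3NF is violated.
No non-prime attribute depends on a proper subset of any candidate key, so 2NF holds.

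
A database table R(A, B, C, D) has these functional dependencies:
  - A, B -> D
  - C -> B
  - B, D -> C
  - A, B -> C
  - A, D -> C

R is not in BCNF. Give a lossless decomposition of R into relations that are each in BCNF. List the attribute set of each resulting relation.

{A, C, D}; {B, C}

Candidate keys of the original relation: {A, B}, {A, C}, {A, D}.
In {A, B, C, D}, {C} is not a superkey ({C}⁺ restricted to this set is {B, C}), so split on C -> B into {B, C} and {A, C, D}.
{B, C}: every determinant is a superkey — BCNF.
{A, C, D}: every determinant is a superkey — BCNF.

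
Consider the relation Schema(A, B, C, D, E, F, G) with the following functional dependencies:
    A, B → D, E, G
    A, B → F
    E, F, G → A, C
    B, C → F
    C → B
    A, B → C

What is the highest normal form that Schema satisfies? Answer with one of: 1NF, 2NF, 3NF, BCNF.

Candidate keys: {A, B}, {A, C}, {C, E, G}, {E, F, G}. Prime attributes: {A, B, C, E, F, G}.
For B, C → F we have {B, C}⁺ = {B, C, F}; {B, C} is not a superkey, so BCNF fails.
Since {F} ⊆ prime attributes and every other non-superkey FD also has a prime right side, the schema is in 3NF.

3NF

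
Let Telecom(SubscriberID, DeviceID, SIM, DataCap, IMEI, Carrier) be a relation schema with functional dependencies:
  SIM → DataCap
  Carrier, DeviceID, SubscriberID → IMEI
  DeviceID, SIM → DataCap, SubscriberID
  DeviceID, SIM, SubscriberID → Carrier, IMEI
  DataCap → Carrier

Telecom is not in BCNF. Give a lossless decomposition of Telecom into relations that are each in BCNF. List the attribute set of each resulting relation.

{Carrier, DataCap}; {DataCap, SIM}; {DeviceID, IMEI, SIM, SubscriberID}

Candidate key of the original relation: {DeviceID, SIM}.
In {Carrier, DataCap, DeviceID, IMEI, SIM, SubscriberID}, {SIM} is not a superkey ({SIM}⁺ restricted to this set is {Carrier, DataCap, SIM}), so split on SIM → Carrier, DataCap into {Carrier, DataCap, SIM} and {DeviceID, IMEI, SIM, SubscriberID}.
In {Carrier, DataCap, SIM}, {DataCap} is not a superkey ({DataCap}⁺ restricted to this set is {Carrier, DataCap}), so split on DataCap → Carrier into {Carrier, DataCap} and {DataCap, SIM}.
{Carrier, DataCap} is in BCNF.
{DataCap, SIM} is in BCNF.
{DeviceID, IMEI, SIM, SubscriberID} is in BCNF.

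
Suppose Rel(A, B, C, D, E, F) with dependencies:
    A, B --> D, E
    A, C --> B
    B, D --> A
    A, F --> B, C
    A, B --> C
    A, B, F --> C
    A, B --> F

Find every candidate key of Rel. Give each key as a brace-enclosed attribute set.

{A, B}, {A, C}, {A, F}, {B, D}

{A, B}⁺ = {A, B, C, D, E, F} — all of the relation — so {A, B} is a candidate key.
{A, C}⁺ = {A, B, C, D, E, F} — all of the relation — so {A, C} is a candidate key.
{A, F}⁺ = {A, B, C, D, E, F} — all of the relation — so {A, F} is a candidate key.
{B, D}⁺ = {A, B, C, D, E, F} — all of the relation — so {B, D} is a candidate key.
Any other superkey properly contains one of these, so there are no further candidate keys.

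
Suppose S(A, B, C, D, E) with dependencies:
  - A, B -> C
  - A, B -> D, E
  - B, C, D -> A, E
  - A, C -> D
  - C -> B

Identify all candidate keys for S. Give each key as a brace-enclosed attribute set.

{A, B} is a candidate key since {A, B}⁺ = {A, B, C, D, E} covers every attribute.
{A, C} is a candidate key since {A, C}⁺ = {A, B, C, D, E} covers every attribute.
{C, D} is a candidate key since {C, D}⁺ = {A, B, C, D, E} covers every attribute.
These are minimal and exhaustive — every other superkey contains one of them.

{A, B}, {A, C}, {C, D}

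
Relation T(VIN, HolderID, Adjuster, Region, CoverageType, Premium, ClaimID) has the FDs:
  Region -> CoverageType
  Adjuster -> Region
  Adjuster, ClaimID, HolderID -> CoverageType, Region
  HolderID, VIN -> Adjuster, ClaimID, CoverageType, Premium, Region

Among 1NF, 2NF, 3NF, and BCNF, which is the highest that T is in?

2NF

Candidate key: {HolderID, VIN}. Prime attributes: {HolderID, VIN}.
For Region -> CoverageType we have {Region}⁺ = {CoverageType, Region}; {Region} is not a superkey, so BCNF fails.
Because {CoverageType} is non-prime and the left side of Region -> CoverageType is not a superkey, the relation is not in 3NF.
No proper subset of a key has a non-prime attribute in its closure, so there is no partial dependency; 2NF holds.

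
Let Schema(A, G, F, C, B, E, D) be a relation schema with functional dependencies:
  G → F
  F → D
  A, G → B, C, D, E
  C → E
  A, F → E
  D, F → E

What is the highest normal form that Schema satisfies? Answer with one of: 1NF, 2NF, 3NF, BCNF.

Candidate key: {A, G}. Prime attributes: {A, G}.
G → F: {G}⁺ = {D, E, F, G}, which is not all of the attributes, so the left side is not a superkey — BCNF is violated.
G → F determines the non-prime attribute {F} from a non-superkey — 3NF is violated.
The proper key subset {G} of {A, G} determines non-prime {D, E, F}, so the relation is not even in 2NF.

1NF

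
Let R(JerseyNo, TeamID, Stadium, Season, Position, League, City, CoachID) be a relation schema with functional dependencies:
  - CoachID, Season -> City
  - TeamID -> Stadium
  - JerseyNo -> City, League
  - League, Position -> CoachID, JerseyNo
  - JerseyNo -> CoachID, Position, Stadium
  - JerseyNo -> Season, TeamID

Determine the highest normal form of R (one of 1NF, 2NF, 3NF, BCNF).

2NF

Candidate keys: {JerseyNo}, {League, Position}. Prime attributes: {JerseyNo, League, Position}.
For CoachID, Season -> City we have {CoachID, Season}⁺ = {City, CoachID, Season}; {CoachID, Season} is not a superkey, so BCNF fails.
Because {City} is non-prime and the left side of CoachID, Season -> City is not a superkey, the relation is not in 3NF.
No proper subset of a key has a non-prime attribute in its closure, so there is no partial dependency; 2NF holds.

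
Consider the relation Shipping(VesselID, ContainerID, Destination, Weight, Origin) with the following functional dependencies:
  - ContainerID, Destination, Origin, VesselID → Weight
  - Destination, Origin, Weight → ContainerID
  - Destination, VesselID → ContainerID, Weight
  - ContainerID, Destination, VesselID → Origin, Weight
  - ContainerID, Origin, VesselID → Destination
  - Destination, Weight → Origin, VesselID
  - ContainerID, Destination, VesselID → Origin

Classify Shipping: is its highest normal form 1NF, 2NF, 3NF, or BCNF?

BCNF

Candidate keys: {ContainerID, Origin, VesselID}, {Destination, VesselID}, {Destination, Weight}. Prime attributes: {ContainerID, Destination, Origin, VesselID, Weight}.
Every FD has a superkey on the left, so the relation is in BCNF.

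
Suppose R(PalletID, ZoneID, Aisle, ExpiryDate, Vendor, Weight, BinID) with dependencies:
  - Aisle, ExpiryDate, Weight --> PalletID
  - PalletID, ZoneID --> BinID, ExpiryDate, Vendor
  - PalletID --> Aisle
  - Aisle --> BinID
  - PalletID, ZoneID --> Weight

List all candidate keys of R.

{ZoneID} never appears on the right of any FD, so every key must include it.
{PalletID, ZoneID}⁺ = {Aisle, BinID, ExpiryDate, PalletID, Vendor, Weight, ZoneID} — all of the relation — so {PalletID, ZoneID} is a candidate key.
{Aisle, ExpiryDate, Weight, ZoneID}⁺ = {Aisle, BinID, ExpiryDate, PalletID, Vendor, Weight, ZoneID} — all of the relation — so {Aisle, ExpiryDate, Weight, ZoneID} is a candidate key.
No proper subset of any of these is a key, and no other minimal superkey exists.

{Aisle, ExpiryDate, Weight, ZoneID}, {PalletID, ZoneID}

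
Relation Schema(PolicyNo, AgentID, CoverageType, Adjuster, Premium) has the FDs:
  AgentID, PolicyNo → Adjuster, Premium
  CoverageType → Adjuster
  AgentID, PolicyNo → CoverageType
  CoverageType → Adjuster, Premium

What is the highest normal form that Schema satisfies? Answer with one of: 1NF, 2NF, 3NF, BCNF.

Candidate key: {AgentID, PolicyNo}. Prime attributes: {AgentID, PolicyNo}.
For CoverageType → Adjuster we have {CoverageType}⁺ = {Adjuster, CoverageType, Premium}; {CoverageType} is not a superkey, so BCNF fails.
CoverageType → Adjuster determines the non-prime attribute {Adjuster} from a non-superkey — 3NF is violated.
Checking every proper subset of each key, none determines a non-prime attribute — 2NF is satisfied.

2NF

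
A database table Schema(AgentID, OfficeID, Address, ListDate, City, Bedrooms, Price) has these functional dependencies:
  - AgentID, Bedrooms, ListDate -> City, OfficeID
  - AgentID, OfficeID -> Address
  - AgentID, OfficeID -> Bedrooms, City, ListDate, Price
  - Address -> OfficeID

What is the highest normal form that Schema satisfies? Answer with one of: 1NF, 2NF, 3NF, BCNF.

3NF

Candidate keys: {Address, AgentID}, {AgentID, Bedrooms, ListDate}, {AgentID, OfficeID}. Prime attributes: {Address, AgentID, Bedrooms, ListDate, OfficeID}.
For Address -> OfficeID we have {Address}⁺ = {Address, OfficeID}; {Address} is not a superkey, so BCNF fails.
But every attribute on its right side ({OfficeID}) is prime, and the same holds for every other non-superkey FD, so 3NF still holds.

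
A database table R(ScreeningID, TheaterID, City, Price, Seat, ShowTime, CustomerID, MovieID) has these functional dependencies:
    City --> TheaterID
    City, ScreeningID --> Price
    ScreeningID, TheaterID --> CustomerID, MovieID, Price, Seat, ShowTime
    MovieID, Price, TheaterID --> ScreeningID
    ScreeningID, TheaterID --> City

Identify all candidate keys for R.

Closure of {City, ScreeningID} is {City, CustomerID, MovieID, Price, ScreeningID, Seat, ShowTime, TheaterID}, the whole schema; {City, ScreeningID} is a candidate key.
Closure of {ScreeningID, TheaterID} is {City, CustomerID, MovieID, Price, ScreeningID, Seat, ShowTime, TheaterID}, the whole schema; {ScreeningID, TheaterID} is a candidate key.
Closure of {City, MovieID, Price} is {City, CustomerID, MovieID, Price, ScreeningID, Seat, ShowTime, TheaterID}, the whole schema; {City, MovieID, Price} is a candidate key.
Closure of {MovieID, Price, TheaterID} is {City, CustomerID, MovieID, Price, ScreeningID, Seat, ShowTime, TheaterID}, the whole schema; {MovieID, Price, TheaterID} is a candidate key.
No proper subset of any of these is a key, and no other minimal superkey exists.

{City, MovieID, Price}, {City, ScreeningID}, {MovieID, Price, TheaterID}, {ScreeningID, TheaterID}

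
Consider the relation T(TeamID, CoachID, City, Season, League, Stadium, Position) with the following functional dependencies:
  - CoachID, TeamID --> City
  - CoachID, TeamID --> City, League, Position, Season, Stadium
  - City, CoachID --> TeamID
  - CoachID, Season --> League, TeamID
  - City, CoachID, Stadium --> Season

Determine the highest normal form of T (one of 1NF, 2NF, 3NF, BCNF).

Candidate keys: {City, CoachID}, {CoachID, Season}, {CoachID, TeamID}. Prime attributes: {City, CoachID, Season, TeamID}.
Every FD has a superkey on the left, so the relation is in BCNF.

BCNF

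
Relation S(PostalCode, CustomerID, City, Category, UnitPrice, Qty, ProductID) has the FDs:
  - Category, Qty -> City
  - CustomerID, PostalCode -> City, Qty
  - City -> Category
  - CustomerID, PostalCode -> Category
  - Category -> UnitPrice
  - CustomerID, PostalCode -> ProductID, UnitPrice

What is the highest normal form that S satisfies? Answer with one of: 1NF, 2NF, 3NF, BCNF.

2NF

Candidate key: {CustomerID, PostalCode}. Prime attributes: {CustomerID, PostalCode}.
For Category, Qty -> City we have {Category, Qty}⁺ = {Category, City, Qty, UnitPrice}; {Category, Qty} is not a superkey, so BCNF fails.
Category, Qty -> City has non-prime {City} on the right and a non-superkey on the left, so 3NF fails.
No non-prime attribute depends on a proper subset of any candidate key, so 2NF holds.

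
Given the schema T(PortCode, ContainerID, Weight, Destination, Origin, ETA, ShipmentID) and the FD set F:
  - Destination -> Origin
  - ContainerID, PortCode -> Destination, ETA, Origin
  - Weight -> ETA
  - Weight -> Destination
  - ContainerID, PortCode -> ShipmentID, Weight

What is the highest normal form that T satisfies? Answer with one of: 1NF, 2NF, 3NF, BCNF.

2NF

Candidate key: {ContainerID, PortCode}. Prime attributes: {ContainerID, PortCode}.
Destination -> Origin breaks BCNF: {Destination}⁺ = {Destination, Origin}, so {Destination} is not a superkey.
Because {Origin} is non-prime and the left side of Destination -> Origin is not a superkey, the relation is not in 3NF.
Checking every proper subset of each key, none determines a non-prime attribute — 2NF is satisfied.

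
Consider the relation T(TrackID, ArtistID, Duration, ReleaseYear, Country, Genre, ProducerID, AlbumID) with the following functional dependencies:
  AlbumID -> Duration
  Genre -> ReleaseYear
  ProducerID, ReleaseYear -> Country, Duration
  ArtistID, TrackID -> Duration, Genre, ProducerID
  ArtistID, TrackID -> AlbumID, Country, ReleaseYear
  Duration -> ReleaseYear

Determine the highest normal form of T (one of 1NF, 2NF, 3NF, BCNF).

2NF

Candidate key: {ArtistID, TrackID}. Prime attributes: {ArtistID, TrackID}.
For AlbumID -> Duration we have {AlbumID}⁺ = {AlbumID, Duration, ReleaseYear}; {AlbumID} is not a superkey, so BCNF fails.
AlbumID -> Duration determines the non-prime attribute {Duration} from a non-superkey — 3NF is violated.
No non-prime attribute depends on a proper subset of any candidate key, so 2NF holds.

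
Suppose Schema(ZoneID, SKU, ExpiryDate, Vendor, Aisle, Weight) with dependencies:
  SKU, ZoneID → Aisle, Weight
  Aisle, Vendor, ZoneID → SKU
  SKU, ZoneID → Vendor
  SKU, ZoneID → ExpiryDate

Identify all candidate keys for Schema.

{ZoneID} never appears on the right of any FD, so every key must include it.
Closure of {SKU, ZoneID} is {Aisle, ExpiryDate, SKU, Vendor, Weight, ZoneID}, the whole schema; {SKU, ZoneID} is a candidate key.
Closure of {Aisle, Vendor, ZoneID} is {Aisle, ExpiryDate, SKU, Vendor, Weight, ZoneID}, the whole schema; {Aisle, Vendor, ZoneID} is a candidate key.
No proper subset of any of these is a key, and no other minimal superkey exists.

{Aisle, Vendor, ZoneID}, {SKU, ZoneID}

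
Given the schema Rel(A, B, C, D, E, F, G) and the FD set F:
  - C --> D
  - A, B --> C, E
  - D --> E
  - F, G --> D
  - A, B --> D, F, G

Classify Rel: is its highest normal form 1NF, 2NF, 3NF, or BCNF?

Candidate key: {A, B}. Prime attributes: {A, B}.
For C --> D we have {C}⁺ = {C, D, E}; {C} is not a superkey, so BCNF fails.
C --> D determines the non-prime attribute {D} from a non-superkey — 3NF is violated.
No proper subset of a key has a non-prime attribute in its closure, so there is no partial dependency; 2NF holds.

2NF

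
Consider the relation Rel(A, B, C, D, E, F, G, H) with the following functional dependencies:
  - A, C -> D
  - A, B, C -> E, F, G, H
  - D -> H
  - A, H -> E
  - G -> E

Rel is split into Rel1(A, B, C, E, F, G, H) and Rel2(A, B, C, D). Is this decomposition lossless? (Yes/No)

Common attributes: {A, B, C}; their closure is {A, B, C, D, E, F, G, H}.
Since Rel1 ⊆ {A, B, C, D, E, F, G, H}, the intersection is a superkey of Rel1; the decomposition is lossless.

Yes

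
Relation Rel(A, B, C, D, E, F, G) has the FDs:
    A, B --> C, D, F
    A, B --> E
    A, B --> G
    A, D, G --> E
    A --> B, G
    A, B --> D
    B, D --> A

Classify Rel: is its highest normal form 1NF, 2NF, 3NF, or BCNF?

Candidate keys: {A}, {B, D}. Prime attributes: {A, B, D}.
Each dependency's left side is a superkey — BCNF holds.

BCNF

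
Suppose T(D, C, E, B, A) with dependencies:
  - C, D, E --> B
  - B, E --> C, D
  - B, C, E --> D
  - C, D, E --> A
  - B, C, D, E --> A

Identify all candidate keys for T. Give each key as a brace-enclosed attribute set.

Attributes never on any right-hand side: {E} — every candidate key must contain it.
{B, E}⁺ = {A, B, C, D, E}, which is every attribute, so {B, E} is a candidate key.
{C, D, E}⁺ = {A, B, C, D, E}, which is every attribute, so {C, D, E} is a candidate key.
No proper subset of any of these is a key, and no other minimal superkey exists.

{B, E}, {C, D, E}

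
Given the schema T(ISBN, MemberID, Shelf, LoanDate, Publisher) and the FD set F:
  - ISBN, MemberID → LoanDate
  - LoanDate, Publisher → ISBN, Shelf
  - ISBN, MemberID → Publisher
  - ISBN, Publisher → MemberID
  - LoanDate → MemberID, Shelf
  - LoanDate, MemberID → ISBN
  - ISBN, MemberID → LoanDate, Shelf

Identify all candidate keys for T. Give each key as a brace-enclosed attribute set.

{ISBN, MemberID}, {ISBN, Publisher}, {LoanDate}

Closure of {LoanDate} is {ISBN, LoanDate, MemberID, Publisher, Shelf}, the whole schema; {LoanDate} is a candidate key.
Closure of {ISBN, MemberID} is {ISBN, LoanDate, MemberID, Publisher, Shelf}, the whole schema; {ISBN, MemberID} is a candidate key.
Closure of {ISBN, Publisher} is {ISBN, LoanDate, MemberID, Publisher, Shelf}, the whole schema; {ISBN, Publisher} is a candidate key.
No proper subset of any of these is a key, and no other minimal superkey exists.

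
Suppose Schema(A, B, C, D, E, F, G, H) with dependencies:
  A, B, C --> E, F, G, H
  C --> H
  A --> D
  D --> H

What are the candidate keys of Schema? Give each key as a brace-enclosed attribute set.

Attributes never on any right-hand side: {A, B, C} — every candidate key must contain all of them.
Closure of {A, B, C} is {A, B, C, D, E, F, G, H}, the whole schema; {A, B, C} is a candidate key.
Every other attribute set either contains this one or has a smaller closure.

{A, B, C}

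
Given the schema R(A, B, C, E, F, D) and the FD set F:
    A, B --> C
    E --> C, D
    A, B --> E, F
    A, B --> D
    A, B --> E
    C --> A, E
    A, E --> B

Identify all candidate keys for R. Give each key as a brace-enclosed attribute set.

{C} is a candidate key since {C}⁺ = {A, B, C, D, E, F} covers every attribute.
{E} is a candidate key since {E}⁺ = {A, B, C, D, E, F} covers every attribute.
{A, B} is a candidate key since {A, B}⁺ = {A, B, C, D, E, F} covers every attribute.
Any other superkey properly contains one of these, so there are no further candidate keys.

{A, B}, {C}, {E}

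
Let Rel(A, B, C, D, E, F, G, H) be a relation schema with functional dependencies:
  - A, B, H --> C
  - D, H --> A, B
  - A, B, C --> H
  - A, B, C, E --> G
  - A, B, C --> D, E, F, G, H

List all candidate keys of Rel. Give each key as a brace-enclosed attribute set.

{D, H}⁺ = {A, B, C, D, E, F, G, H}, which is every attribute, so {D, H} is a candidate key.
{A, B, C}⁺ = {A, B, C, D, E, F, G, H}, which is every attribute, so {A, B, C} is a candidate key.
{A, B, H}⁺ = {A, B, C, D, E, F, G, H}, which is every attribute, so {A, B, H} is a candidate key.
No proper subset of any of these is a key, and no other minimal superkey exists.

{A, B, C}, {A, B, H}, {D, H}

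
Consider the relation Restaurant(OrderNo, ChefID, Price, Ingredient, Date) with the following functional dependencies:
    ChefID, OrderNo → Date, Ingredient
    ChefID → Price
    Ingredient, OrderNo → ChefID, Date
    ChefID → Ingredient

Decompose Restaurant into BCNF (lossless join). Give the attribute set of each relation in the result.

Candidate keys of the original relation: {ChefID, OrderNo}, {Ingredient, OrderNo}.
Within {ChefID, Date, Ingredient, OrderNo, Price}: {ChefID}⁺ ∩ {ChefID, Date, Ingredient, OrderNo, Price} = {ChefID, Ingredient, Price}, not the whole set, so ChefID → Ingredient, Price violates BCNF; decompose into {ChefID, Ingredient, Price} and {ChefID, Date, OrderNo}.
{ChefID, Ingredient, Price} has no BCNF violation.
{ChefID, Date, OrderNo} has no BCNF violation.

{ChefID, Date, OrderNo}; {ChefID, Ingredient, Price}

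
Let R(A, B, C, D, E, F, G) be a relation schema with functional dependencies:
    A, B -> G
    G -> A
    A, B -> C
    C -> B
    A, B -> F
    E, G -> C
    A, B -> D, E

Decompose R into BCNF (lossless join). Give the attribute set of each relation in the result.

Candidate keys of the original relation: {A, B}, {A, C}, {B, G}, {C, G}, {E, G}.
{A, B, C, D, E, F, G}: {G} determines {A, G} here but is not a superkey — split on G -> A, giving {A, G} and {B, C, D, E, F, G}.
{A, G} is in BCNF.
{B, C, D, E, F, G}: {C} determines {B, C} here but is not a superkey — split on C -> B, giving {B, C} and {C, D, E, F, G}.
{B, C} is in BCNF.
{C, D, E, F, G} is in BCNF.

{A, G}; {B, C}; {C, D, E, F, G}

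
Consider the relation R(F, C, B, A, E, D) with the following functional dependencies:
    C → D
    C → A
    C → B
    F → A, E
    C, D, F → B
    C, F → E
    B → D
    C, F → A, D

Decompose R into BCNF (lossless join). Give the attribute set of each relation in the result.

{A, B, C}; {B, D}; {C, F}; {E, F}

Candidate key of the original relation: {C, F}.
{A, B, C, D, E, F}: {C} determines {A, B, C, D} here but is not a superkey — split on C → A, B, D, giving {A, B, C, D} and {C, E, F}.
{A, B, C, D}: {B} determines {B, D} here but is not a superkey — split on B → D, giving {B, D} and {A, B, C}.
{B, D} has no BCNF violation.
{A, B, C} has no BCNF violation.
{C, E, F}: {F} determines {E, F} here but is not a superkey — split on F → E, giving {E, F} and {C, F}.
{E, F} has no BCNF violation.
{C, F} has no BCNF violation.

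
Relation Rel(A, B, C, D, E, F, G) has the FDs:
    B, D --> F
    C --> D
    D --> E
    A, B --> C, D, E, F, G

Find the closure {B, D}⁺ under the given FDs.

{B, D, E, F}

Start with {B, D}.
B, D --> F applies; add {F} → now {B, D, F}.
D --> E applies; add {E} → now {B, D, E, F}.
No further FD applies.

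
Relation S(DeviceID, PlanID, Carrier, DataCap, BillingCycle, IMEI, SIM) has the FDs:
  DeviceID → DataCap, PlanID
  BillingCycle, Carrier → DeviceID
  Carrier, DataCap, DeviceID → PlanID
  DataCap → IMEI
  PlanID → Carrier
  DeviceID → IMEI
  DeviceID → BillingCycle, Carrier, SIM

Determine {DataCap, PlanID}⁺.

Start with {DataCap, PlanID}.
DataCap → IMEI applies; add {IMEI} → now {DataCap, IMEI, PlanID}.
PlanID → Carrier applies; add {Carrier} → now {Carrier, DataCap, IMEI, PlanID}.
No further FD applies.

{Carrier, DataCap, IMEI, PlanID}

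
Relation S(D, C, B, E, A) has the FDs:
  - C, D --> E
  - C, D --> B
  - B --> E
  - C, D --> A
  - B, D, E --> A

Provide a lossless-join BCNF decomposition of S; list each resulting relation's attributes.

{A, B, D}; {B, C, D}; {B, E}

Candidate key of the original relation: {C, D}.
In {A, B, C, D, E}, {B} is not a superkey ({B}⁺ restricted to this set is {B, E}), so split on B --> E into {B, E} and {A, B, C, D}.
{B, E} has no BCNF violation.
In {A, B, C, D}, {B, D} is not a superkey ({B, D}⁺ restricted to this set is {A, B, D}), so split on B, D --> A into {A, B, D} and {B, C, D}.
{A, B, D} has no BCNF violation.
{B, C, D} has no BCNF violation.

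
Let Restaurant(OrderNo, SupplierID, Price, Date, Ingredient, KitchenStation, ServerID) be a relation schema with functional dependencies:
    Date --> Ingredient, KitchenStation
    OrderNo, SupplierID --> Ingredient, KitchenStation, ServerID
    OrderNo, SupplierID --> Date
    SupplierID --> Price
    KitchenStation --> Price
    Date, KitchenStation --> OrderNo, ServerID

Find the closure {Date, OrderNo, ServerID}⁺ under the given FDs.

{Date, Ingredient, KitchenStation, OrderNo, Price, ServerID}

Start with {Date, OrderNo, ServerID}.
Date --> Ingredient, KitchenStation applies; add {Ingredient, KitchenStation} → now {Date, Ingredient, KitchenStation, OrderNo, ServerID}.
KitchenStation --> Price applies; add {Price} → now {Date, Ingredient, KitchenStation, OrderNo, Price, ServerID}.
No further FD applies.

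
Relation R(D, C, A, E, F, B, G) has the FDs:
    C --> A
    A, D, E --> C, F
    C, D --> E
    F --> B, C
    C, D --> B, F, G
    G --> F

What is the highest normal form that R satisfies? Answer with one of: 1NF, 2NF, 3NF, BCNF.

1NF

Candidate keys: {A, D, E}, {C, D}, {D, F}, {D, G}. Prime attributes: {A, C, D, E, F, G}.
C --> A breaks BCNF: {C}⁺ = {A, C}, so {C} is not a superkey.
Because {B} is non-prime and the left side of F --> B, C is not a superkey, the relation is not in 3NF.
{F} is a proper subset of the key {D, F}, and {F}⁺ contains the non-prime attribute {B} — a partial dependency, so 2NF is violated.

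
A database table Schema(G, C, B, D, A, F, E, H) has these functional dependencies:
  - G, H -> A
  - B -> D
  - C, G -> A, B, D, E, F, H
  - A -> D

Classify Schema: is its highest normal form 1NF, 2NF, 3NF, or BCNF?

2NF

Candidate key: {C, G}. Prime attributes: {C, G}.
For G, H -> A we have {G, H}⁺ = {A, D, G, H}; {G, H} is not a superkey, so BCNF fails.
Because {A} is non-prime and the left side of G, H -> A is not a superkey, the relation is not in 3NF.
Checking every proper subset of each key, none determines a non-prime attribute — 2NF is satisfied.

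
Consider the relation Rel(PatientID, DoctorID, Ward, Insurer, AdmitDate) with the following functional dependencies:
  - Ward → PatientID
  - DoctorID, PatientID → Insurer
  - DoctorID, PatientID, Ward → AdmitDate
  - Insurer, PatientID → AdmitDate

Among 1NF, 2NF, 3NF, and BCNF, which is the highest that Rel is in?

1NF

Candidate key: {DoctorID, Ward}. Prime attributes: {DoctorID, Ward}.
For Ward → PatientID we have {Ward}⁺ = {PatientID, Ward}; {Ward} is not a superkey, so BCNF fails.
Because {PatientID} is non-prime and the left side of Ward → PatientID is not a superkey, the relation is not in 3NF.
Since {Ward} ⊂ {DoctorID, Ward} and {Ward}⁺ ⊇ {PatientID} with {PatientID} non-prime, there is a partial dependency; 2NF fails.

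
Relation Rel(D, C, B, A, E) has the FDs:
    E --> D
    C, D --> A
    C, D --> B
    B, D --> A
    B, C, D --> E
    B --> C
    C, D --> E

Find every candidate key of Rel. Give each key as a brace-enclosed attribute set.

{B, D}, {B, E}, {C, D}, {C, E}

Closure of {B, D} is {A, B, C, D, E}, the whole schema; {B, D} is a candidate key.
Closure of {B, E} is {A, B, C, D, E}, the whole schema; {B, E} is a candidate key.
Closure of {C, D} is {A, B, C, D, E}, the whole schema; {C, D} is a candidate key.
Closure of {C, E} is {A, B, C, D, E}, the whole schema; {C, E} is a candidate key.
No proper subset of any of these is a key, and no other minimal superkey exists.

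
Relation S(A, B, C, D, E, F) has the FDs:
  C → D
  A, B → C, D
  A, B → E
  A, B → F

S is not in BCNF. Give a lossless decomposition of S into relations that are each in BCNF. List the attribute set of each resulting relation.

Candidate key of the original relation: {A, B}.
{A, B, C, D, E, F}: {C} determines {C, D} here but is not a superkey — split on C → D, giving {C, D} and {A, B, C, E, F}.
{C, D} is in BCNF.
{A, B, C, E, F} is in BCNF.

{A, B, C, E, F}; {C, D}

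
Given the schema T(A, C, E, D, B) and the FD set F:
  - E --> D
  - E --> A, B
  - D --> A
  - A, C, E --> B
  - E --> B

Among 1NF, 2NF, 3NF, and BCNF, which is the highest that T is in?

Candidate key: {C, E}. Prime attributes: {C, E}.
E --> D breaks BCNF: {E}⁺ = {A, B, D, E}, so {E} is not a superkey.
Because {D} is non-prime and the left side of E --> D is not a superkey, the relation is not in 3NF.
{E} is a proper subset of the key {C, E}, and {E}⁺ contains the non-prime attributes {A, B, D} — a partial dependency, so 2NF is violated.

1NF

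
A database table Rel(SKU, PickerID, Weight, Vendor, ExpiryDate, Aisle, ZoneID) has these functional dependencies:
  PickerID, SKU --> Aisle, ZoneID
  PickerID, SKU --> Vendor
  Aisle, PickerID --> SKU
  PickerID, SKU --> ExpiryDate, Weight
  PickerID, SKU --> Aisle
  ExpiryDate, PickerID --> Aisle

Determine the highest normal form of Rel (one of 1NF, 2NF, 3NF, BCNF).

BCNF

Candidate keys: {Aisle, PickerID}, {ExpiryDate, PickerID}, {PickerID, SKU}. Prime attributes: {Aisle, ExpiryDate, PickerID, SKU}.
Every FD has a superkey on the left, so the relation is in BCNF.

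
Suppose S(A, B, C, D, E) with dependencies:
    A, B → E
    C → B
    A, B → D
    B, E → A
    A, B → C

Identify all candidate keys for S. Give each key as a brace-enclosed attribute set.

{A, B}, {A, C}, {B, E}, {C, E}

Closure of {A, B} is {A, B, C, D, E}, the whole schema; {A, B} is a candidate key.
Closure of {A, C} is {A, B, C, D, E}, the whole schema; {A, C} is a candidate key.
Closure of {B, E} is {A, B, C, D, E}, the whole schema; {B, E} is a candidate key.
Closure of {C, E} is {A, B, C, D, E}, the whole schema; {C, E} is a candidate key.
These are minimal and exhaustive — every other superkey contains one of them.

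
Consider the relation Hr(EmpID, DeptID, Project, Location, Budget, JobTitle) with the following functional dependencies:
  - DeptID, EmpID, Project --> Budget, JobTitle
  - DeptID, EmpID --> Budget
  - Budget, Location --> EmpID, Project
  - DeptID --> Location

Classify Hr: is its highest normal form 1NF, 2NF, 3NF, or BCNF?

Candidate keys: {Budget, DeptID}, {DeptID, EmpID}. Prime attributes: {Budget, DeptID, EmpID}.
For Budget, Location --> EmpID, Project we have {Budget, Location}⁺ = {Budget, EmpID, Location, Project}; {Budget, Location} is not a superkey, so BCNF fails.
Budget, Location --> EmpID, Project determines the non-prime attribute {Project} from a non-superkey — 3NF is violated.
{DeptID} is a proper subset of the key {Budget, DeptID}, and {DeptID}⁺ contains the non-prime attribute {Location} — a partial dependency, so 2NF is violated.

1NF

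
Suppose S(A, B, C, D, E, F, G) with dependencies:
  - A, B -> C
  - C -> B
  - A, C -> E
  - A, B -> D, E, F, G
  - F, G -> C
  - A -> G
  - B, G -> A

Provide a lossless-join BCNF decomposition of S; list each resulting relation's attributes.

{A, C, D, E, F}; {A, G}; {B, C}

Candidate keys of the original relation: {A, B}, {A, C}, {A, F}, {B, G}, {C, G}, {F, G}.
In {A, B, C, D, E, F, G}, {C} is not a superkey ({C}⁺ restricted to this set is {B, C}), so split on C -> B into {B, C} and {A, C, D, E, F, G}.
{B, C} has no BCNF violation.
In {A, C, D, E, F, G}, {A} is not a superkey ({A}⁺ restricted to this set is {A, G}), so split on A -> G into {A, G} and {A, C, D, E, F}.
{A, G} has no BCNF violation.
{A, C, D, E, F} has no BCNF violation.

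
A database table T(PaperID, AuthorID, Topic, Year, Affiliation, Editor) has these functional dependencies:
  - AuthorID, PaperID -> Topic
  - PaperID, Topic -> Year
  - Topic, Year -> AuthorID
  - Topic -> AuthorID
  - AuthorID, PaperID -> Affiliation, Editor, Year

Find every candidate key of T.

{AuthorID, PaperID}, {PaperID, Topic}

No FD produces {PaperID}, so it must be in every candidate key.
{AuthorID, PaperID}⁺ = {Affiliation, AuthorID, Editor, PaperID, Topic, Year}, which is every attribute, so {AuthorID, PaperID} is a candidate key.
{PaperID, Topic}⁺ = {Affiliation, AuthorID, Editor, PaperID, Topic, Year}, which is every attribute, so {PaperID, Topic} is a candidate key.
These are minimal and exhaustive — every other superkey contains one of them.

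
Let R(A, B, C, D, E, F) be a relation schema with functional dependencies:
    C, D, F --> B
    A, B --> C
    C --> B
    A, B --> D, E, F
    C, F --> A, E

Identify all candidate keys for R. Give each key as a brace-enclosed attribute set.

{A, B}, {A, C}, {C, F}

{A, B}⁺ = {A, B, C, D, E, F} — all of the relation — so {A, B} is a candidate key.
{A, C}⁺ = {A, B, C, D, E, F} — all of the relation — so {A, C} is a candidate key.
{C, F}⁺ = {A, B, C, D, E, F} — all of the relation — so {C, F} is a candidate key.
No proper subset of any of these is a key, and no other minimal superkey exists.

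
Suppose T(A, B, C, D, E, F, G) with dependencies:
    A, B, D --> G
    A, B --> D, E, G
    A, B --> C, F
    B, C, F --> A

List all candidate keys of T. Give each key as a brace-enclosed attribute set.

{A, B}, {B, C, F}

Attributes never on any right-hand side: {B} — every candidate key must contain it.
Closure of {A, B} is {A, B, C, D, E, F, G}, the whole schema; {A, B} is a candidate key.
Closure of {B, C, F} is {A, B, C, D, E, F, G}, the whole schema; {B, C, F} is a candidate key.
No proper subset of any of these is a key, and no other minimal superkey exists.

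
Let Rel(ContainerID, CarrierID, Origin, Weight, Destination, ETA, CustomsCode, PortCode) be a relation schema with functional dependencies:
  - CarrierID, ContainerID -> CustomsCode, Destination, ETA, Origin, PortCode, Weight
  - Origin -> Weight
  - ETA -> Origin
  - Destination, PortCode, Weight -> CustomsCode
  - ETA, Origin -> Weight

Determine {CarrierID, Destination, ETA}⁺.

Start with {CarrierID, Destination, ETA}.
ETA -> Origin applies; add {Origin} → now {CarrierID, Destination, ETA, Origin}.
ETA, Origin -> Weight applies; add {Weight} → now {CarrierID, Destination, ETA, Origin, Weight}.
No further FD applies.

{CarrierID, Destination, ETA, Origin, Weight}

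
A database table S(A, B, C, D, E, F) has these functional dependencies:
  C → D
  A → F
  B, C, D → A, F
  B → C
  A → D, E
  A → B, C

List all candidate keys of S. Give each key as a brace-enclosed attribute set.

Closure of {A} is {A, B, C, D, E, F}, the whole schema; {A} is a candidate key.
Closure of {B} is {A, B, C, D, E, F}, the whole schema; {B} is a candidate key.
These are minimal and exhaustive — every other superkey contains one of them.

{A}, {B}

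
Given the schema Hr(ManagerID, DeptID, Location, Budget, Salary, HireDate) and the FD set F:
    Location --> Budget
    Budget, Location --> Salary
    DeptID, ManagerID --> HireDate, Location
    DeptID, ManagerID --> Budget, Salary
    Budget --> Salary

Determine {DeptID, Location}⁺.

Start with {DeptID, Location}.
Location --> Budget applies; add {Budget} → now {Budget, DeptID, Location}.
Budget, Location --> Salary applies; add {Salary} → now {Budget, DeptID, Location, Salary}.
No further FD applies.

{Budget, DeptID, Location, Salary}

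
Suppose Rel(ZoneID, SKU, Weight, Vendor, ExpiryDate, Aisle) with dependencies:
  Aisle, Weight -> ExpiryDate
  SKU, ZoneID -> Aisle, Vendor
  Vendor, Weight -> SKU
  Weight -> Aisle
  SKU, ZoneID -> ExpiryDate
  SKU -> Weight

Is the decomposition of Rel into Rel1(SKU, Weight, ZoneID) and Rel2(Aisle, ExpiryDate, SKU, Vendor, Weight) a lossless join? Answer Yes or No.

The shared attributes are {SKU, Weight} and {SKU, Weight}⁺ = {Aisle, ExpiryDate, SKU, Weight}.
Rel1 ⊄ {Aisle, ExpiryDate, SKU, Weight} and Rel2 ⊄ {Aisle, ExpiryDate, SKU, Weight}, so the split is lossy.

No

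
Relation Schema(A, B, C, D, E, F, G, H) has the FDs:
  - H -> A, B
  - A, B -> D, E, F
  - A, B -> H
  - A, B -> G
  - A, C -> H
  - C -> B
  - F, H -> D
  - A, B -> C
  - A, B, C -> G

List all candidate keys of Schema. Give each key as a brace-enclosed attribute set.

{A, B}, {A, C}, {H}

{H}⁺ = {A, B, C, D, E, F, G, H} — all of the relation — so {H} is a candidate key.
{A, B}⁺ = {A, B, C, D, E, F, G, H} — all of the relation — so {A, B} is a candidate key.
{A, C}⁺ = {A, B, C, D, E, F, G, H} — all of the relation — so {A, C} is a candidate key.
No proper subset of any of these is a key, and no other minimal superkey exists.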